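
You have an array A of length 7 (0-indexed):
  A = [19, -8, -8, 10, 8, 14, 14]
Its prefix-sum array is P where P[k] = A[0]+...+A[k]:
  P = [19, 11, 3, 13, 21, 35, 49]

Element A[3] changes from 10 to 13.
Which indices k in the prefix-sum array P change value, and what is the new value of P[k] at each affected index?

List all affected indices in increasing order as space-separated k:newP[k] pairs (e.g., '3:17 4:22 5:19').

Answer: 3:16 4:24 5:38 6:52

Derivation:
P[k] = A[0] + ... + A[k]
P[k] includes A[3] iff k >= 3
Affected indices: 3, 4, ..., 6; delta = 3
  P[3]: 13 + 3 = 16
  P[4]: 21 + 3 = 24
  P[5]: 35 + 3 = 38
  P[6]: 49 + 3 = 52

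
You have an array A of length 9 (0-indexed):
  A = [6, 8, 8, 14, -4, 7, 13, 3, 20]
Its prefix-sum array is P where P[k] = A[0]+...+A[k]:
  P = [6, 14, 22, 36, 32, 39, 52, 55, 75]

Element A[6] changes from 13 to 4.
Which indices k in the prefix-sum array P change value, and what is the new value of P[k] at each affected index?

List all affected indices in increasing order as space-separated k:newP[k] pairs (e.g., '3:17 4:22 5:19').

P[k] = A[0] + ... + A[k]
P[k] includes A[6] iff k >= 6
Affected indices: 6, 7, ..., 8; delta = -9
  P[6]: 52 + -9 = 43
  P[7]: 55 + -9 = 46
  P[8]: 75 + -9 = 66

Answer: 6:43 7:46 8:66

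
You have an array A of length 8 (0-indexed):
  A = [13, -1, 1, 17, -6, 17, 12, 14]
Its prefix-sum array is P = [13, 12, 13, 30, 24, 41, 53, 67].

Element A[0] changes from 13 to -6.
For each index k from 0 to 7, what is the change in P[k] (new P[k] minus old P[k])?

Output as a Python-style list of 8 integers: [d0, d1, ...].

Element change: A[0] 13 -> -6, delta = -19
For k < 0: P[k] unchanged, delta_P[k] = 0
For k >= 0: P[k] shifts by exactly -19
Delta array: [-19, -19, -19, -19, -19, -19, -19, -19]

Answer: [-19, -19, -19, -19, -19, -19, -19, -19]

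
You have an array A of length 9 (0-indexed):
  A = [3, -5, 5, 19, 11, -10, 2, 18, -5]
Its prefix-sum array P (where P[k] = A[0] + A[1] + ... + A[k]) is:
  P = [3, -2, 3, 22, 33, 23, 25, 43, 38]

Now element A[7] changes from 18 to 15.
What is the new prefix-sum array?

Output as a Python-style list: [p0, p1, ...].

Change: A[7] 18 -> 15, delta = -3
P[k] for k < 7: unchanged (A[7] not included)
P[k] for k >= 7: shift by delta = -3
  P[0] = 3 + 0 = 3
  P[1] = -2 + 0 = -2
  P[2] = 3 + 0 = 3
  P[3] = 22 + 0 = 22
  P[4] = 33 + 0 = 33
  P[5] = 23 + 0 = 23
  P[6] = 25 + 0 = 25
  P[7] = 43 + -3 = 40
  P[8] = 38 + -3 = 35

Answer: [3, -2, 3, 22, 33, 23, 25, 40, 35]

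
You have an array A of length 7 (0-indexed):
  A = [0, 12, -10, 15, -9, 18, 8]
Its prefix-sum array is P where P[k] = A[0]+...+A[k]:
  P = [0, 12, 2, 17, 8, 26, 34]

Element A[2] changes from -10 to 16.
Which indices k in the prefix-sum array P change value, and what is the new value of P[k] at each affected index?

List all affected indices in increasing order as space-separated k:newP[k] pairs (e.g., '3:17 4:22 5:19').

P[k] = A[0] + ... + A[k]
P[k] includes A[2] iff k >= 2
Affected indices: 2, 3, ..., 6; delta = 26
  P[2]: 2 + 26 = 28
  P[3]: 17 + 26 = 43
  P[4]: 8 + 26 = 34
  P[5]: 26 + 26 = 52
  P[6]: 34 + 26 = 60

Answer: 2:28 3:43 4:34 5:52 6:60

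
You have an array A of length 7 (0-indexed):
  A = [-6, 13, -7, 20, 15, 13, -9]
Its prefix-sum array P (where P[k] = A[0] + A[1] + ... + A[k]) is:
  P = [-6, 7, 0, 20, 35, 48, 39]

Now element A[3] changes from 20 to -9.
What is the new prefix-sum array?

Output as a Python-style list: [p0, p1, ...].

Change: A[3] 20 -> -9, delta = -29
P[k] for k < 3: unchanged (A[3] not included)
P[k] for k >= 3: shift by delta = -29
  P[0] = -6 + 0 = -6
  P[1] = 7 + 0 = 7
  P[2] = 0 + 0 = 0
  P[3] = 20 + -29 = -9
  P[4] = 35 + -29 = 6
  P[5] = 48 + -29 = 19
  P[6] = 39 + -29 = 10

Answer: [-6, 7, 0, -9, 6, 19, 10]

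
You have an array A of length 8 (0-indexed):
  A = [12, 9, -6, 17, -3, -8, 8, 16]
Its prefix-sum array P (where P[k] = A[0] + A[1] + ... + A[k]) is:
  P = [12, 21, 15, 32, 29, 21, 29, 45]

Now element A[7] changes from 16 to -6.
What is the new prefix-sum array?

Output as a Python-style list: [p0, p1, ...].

Change: A[7] 16 -> -6, delta = -22
P[k] for k < 7: unchanged (A[7] not included)
P[k] for k >= 7: shift by delta = -22
  P[0] = 12 + 0 = 12
  P[1] = 21 + 0 = 21
  P[2] = 15 + 0 = 15
  P[3] = 32 + 0 = 32
  P[4] = 29 + 0 = 29
  P[5] = 21 + 0 = 21
  P[6] = 29 + 0 = 29
  P[7] = 45 + -22 = 23

Answer: [12, 21, 15, 32, 29, 21, 29, 23]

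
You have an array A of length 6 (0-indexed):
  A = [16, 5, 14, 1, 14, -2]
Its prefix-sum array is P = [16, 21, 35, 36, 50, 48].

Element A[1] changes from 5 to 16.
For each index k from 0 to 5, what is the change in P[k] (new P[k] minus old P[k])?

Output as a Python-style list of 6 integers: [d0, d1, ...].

Answer: [0, 11, 11, 11, 11, 11]

Derivation:
Element change: A[1] 5 -> 16, delta = 11
For k < 1: P[k] unchanged, delta_P[k] = 0
For k >= 1: P[k] shifts by exactly 11
Delta array: [0, 11, 11, 11, 11, 11]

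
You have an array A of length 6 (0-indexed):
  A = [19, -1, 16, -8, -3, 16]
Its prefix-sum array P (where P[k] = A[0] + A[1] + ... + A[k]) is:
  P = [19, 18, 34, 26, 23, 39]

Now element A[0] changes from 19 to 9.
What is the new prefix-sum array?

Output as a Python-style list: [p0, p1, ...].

Answer: [9, 8, 24, 16, 13, 29]

Derivation:
Change: A[0] 19 -> 9, delta = -10
P[k] for k < 0: unchanged (A[0] not included)
P[k] for k >= 0: shift by delta = -10
  P[0] = 19 + -10 = 9
  P[1] = 18 + -10 = 8
  P[2] = 34 + -10 = 24
  P[3] = 26 + -10 = 16
  P[4] = 23 + -10 = 13
  P[5] = 39 + -10 = 29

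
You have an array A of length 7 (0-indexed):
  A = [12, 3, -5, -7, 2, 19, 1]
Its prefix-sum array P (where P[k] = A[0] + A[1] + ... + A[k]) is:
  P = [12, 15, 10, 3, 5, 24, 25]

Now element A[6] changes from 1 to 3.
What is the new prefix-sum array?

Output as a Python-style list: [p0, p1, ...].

Change: A[6] 1 -> 3, delta = 2
P[k] for k < 6: unchanged (A[6] not included)
P[k] for k >= 6: shift by delta = 2
  P[0] = 12 + 0 = 12
  P[1] = 15 + 0 = 15
  P[2] = 10 + 0 = 10
  P[3] = 3 + 0 = 3
  P[4] = 5 + 0 = 5
  P[5] = 24 + 0 = 24
  P[6] = 25 + 2 = 27

Answer: [12, 15, 10, 3, 5, 24, 27]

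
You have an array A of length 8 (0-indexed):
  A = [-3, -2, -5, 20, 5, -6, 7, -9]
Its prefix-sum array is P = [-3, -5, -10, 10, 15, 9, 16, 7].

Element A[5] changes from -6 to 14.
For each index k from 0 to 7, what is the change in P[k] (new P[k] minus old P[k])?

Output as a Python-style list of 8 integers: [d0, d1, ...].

Element change: A[5] -6 -> 14, delta = 20
For k < 5: P[k] unchanged, delta_P[k] = 0
For k >= 5: P[k] shifts by exactly 20
Delta array: [0, 0, 0, 0, 0, 20, 20, 20]

Answer: [0, 0, 0, 0, 0, 20, 20, 20]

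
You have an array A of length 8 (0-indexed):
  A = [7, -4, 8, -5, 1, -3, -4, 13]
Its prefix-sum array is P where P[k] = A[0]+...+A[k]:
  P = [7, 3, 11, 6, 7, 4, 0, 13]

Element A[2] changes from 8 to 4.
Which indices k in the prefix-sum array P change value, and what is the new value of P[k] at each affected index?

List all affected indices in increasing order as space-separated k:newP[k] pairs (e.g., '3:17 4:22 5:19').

P[k] = A[0] + ... + A[k]
P[k] includes A[2] iff k >= 2
Affected indices: 2, 3, ..., 7; delta = -4
  P[2]: 11 + -4 = 7
  P[3]: 6 + -4 = 2
  P[4]: 7 + -4 = 3
  P[5]: 4 + -4 = 0
  P[6]: 0 + -4 = -4
  P[7]: 13 + -4 = 9

Answer: 2:7 3:2 4:3 5:0 6:-4 7:9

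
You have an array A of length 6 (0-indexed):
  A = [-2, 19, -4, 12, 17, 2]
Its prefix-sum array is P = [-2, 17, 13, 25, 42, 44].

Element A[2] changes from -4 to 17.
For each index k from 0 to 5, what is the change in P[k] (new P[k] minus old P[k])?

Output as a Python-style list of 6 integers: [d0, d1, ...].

Answer: [0, 0, 21, 21, 21, 21]

Derivation:
Element change: A[2] -4 -> 17, delta = 21
For k < 2: P[k] unchanged, delta_P[k] = 0
For k >= 2: P[k] shifts by exactly 21
Delta array: [0, 0, 21, 21, 21, 21]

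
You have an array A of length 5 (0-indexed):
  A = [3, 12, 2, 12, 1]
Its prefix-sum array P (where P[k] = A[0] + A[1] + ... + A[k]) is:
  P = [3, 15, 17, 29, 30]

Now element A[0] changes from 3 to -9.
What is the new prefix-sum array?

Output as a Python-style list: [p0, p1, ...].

Change: A[0] 3 -> -9, delta = -12
P[k] for k < 0: unchanged (A[0] not included)
P[k] for k >= 0: shift by delta = -12
  P[0] = 3 + -12 = -9
  P[1] = 15 + -12 = 3
  P[2] = 17 + -12 = 5
  P[3] = 29 + -12 = 17
  P[4] = 30 + -12 = 18

Answer: [-9, 3, 5, 17, 18]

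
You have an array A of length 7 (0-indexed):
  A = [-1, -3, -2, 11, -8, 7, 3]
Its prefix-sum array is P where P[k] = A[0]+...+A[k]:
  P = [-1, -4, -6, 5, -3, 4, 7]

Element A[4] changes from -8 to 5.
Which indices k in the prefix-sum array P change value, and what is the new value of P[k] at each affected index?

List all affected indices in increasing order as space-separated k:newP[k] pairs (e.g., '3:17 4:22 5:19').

P[k] = A[0] + ... + A[k]
P[k] includes A[4] iff k >= 4
Affected indices: 4, 5, ..., 6; delta = 13
  P[4]: -3 + 13 = 10
  P[5]: 4 + 13 = 17
  P[6]: 7 + 13 = 20

Answer: 4:10 5:17 6:20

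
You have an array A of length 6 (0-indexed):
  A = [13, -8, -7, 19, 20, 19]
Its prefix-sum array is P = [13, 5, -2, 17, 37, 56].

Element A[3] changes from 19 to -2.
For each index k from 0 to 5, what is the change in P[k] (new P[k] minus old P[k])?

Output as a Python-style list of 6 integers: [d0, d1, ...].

Answer: [0, 0, 0, -21, -21, -21]

Derivation:
Element change: A[3] 19 -> -2, delta = -21
For k < 3: P[k] unchanged, delta_P[k] = 0
For k >= 3: P[k] shifts by exactly -21
Delta array: [0, 0, 0, -21, -21, -21]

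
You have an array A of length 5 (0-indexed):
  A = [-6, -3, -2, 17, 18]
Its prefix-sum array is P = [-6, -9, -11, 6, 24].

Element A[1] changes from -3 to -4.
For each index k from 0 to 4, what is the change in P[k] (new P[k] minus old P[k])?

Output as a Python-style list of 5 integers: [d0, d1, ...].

Element change: A[1] -3 -> -4, delta = -1
For k < 1: P[k] unchanged, delta_P[k] = 0
For k >= 1: P[k] shifts by exactly -1
Delta array: [0, -1, -1, -1, -1]

Answer: [0, -1, -1, -1, -1]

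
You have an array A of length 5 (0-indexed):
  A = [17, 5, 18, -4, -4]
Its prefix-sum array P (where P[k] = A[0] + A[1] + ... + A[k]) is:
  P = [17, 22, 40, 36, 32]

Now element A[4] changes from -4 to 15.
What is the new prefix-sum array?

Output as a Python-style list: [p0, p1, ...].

Change: A[4] -4 -> 15, delta = 19
P[k] for k < 4: unchanged (A[4] not included)
P[k] for k >= 4: shift by delta = 19
  P[0] = 17 + 0 = 17
  P[1] = 22 + 0 = 22
  P[2] = 40 + 0 = 40
  P[3] = 36 + 0 = 36
  P[4] = 32 + 19 = 51

Answer: [17, 22, 40, 36, 51]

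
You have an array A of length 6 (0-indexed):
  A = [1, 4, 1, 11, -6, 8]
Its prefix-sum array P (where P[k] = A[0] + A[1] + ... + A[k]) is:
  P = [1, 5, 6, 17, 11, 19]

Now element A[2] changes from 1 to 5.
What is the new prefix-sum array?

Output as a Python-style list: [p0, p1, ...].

Answer: [1, 5, 10, 21, 15, 23]

Derivation:
Change: A[2] 1 -> 5, delta = 4
P[k] for k < 2: unchanged (A[2] not included)
P[k] for k >= 2: shift by delta = 4
  P[0] = 1 + 0 = 1
  P[1] = 5 + 0 = 5
  P[2] = 6 + 4 = 10
  P[3] = 17 + 4 = 21
  P[4] = 11 + 4 = 15
  P[5] = 19 + 4 = 23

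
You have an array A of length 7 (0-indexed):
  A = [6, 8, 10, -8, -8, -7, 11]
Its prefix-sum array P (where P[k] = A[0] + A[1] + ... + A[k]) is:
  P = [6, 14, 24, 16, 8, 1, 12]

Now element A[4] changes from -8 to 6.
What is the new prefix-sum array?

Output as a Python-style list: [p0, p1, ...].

Answer: [6, 14, 24, 16, 22, 15, 26]

Derivation:
Change: A[4] -8 -> 6, delta = 14
P[k] for k < 4: unchanged (A[4] not included)
P[k] for k >= 4: shift by delta = 14
  P[0] = 6 + 0 = 6
  P[1] = 14 + 0 = 14
  P[2] = 24 + 0 = 24
  P[3] = 16 + 0 = 16
  P[4] = 8 + 14 = 22
  P[5] = 1 + 14 = 15
  P[6] = 12 + 14 = 26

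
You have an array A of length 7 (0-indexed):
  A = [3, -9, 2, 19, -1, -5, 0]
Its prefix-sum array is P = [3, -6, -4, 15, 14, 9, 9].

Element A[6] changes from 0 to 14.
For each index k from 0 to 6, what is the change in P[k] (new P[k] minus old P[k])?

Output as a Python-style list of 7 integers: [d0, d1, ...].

Element change: A[6] 0 -> 14, delta = 14
For k < 6: P[k] unchanged, delta_P[k] = 0
For k >= 6: P[k] shifts by exactly 14
Delta array: [0, 0, 0, 0, 0, 0, 14]

Answer: [0, 0, 0, 0, 0, 0, 14]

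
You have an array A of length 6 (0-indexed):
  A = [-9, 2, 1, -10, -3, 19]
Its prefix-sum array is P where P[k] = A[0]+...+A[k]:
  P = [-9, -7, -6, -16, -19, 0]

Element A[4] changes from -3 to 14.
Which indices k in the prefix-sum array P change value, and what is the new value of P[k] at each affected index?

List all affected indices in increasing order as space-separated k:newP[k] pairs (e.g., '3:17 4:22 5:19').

Answer: 4:-2 5:17

Derivation:
P[k] = A[0] + ... + A[k]
P[k] includes A[4] iff k >= 4
Affected indices: 4, 5, ..., 5; delta = 17
  P[4]: -19 + 17 = -2
  P[5]: 0 + 17 = 17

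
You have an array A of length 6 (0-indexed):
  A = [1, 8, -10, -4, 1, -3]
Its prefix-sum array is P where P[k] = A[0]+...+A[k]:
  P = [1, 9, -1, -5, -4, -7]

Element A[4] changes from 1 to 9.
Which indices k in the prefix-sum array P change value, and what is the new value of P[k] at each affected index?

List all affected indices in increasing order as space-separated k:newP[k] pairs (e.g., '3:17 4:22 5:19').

Answer: 4:4 5:1

Derivation:
P[k] = A[0] + ... + A[k]
P[k] includes A[4] iff k >= 4
Affected indices: 4, 5, ..., 5; delta = 8
  P[4]: -4 + 8 = 4
  P[5]: -7 + 8 = 1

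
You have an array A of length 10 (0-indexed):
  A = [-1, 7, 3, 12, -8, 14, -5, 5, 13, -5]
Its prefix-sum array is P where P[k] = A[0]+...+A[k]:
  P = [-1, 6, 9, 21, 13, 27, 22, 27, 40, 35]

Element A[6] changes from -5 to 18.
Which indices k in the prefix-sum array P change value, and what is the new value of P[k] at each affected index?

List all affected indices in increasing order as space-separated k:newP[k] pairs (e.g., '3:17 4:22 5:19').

Answer: 6:45 7:50 8:63 9:58

Derivation:
P[k] = A[0] + ... + A[k]
P[k] includes A[6] iff k >= 6
Affected indices: 6, 7, ..., 9; delta = 23
  P[6]: 22 + 23 = 45
  P[7]: 27 + 23 = 50
  P[8]: 40 + 23 = 63
  P[9]: 35 + 23 = 58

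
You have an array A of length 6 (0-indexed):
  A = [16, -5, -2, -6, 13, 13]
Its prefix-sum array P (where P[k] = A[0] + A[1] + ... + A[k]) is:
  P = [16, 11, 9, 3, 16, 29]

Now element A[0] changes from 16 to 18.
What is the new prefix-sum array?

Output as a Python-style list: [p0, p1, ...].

Change: A[0] 16 -> 18, delta = 2
P[k] for k < 0: unchanged (A[0] not included)
P[k] for k >= 0: shift by delta = 2
  P[0] = 16 + 2 = 18
  P[1] = 11 + 2 = 13
  P[2] = 9 + 2 = 11
  P[3] = 3 + 2 = 5
  P[4] = 16 + 2 = 18
  P[5] = 29 + 2 = 31

Answer: [18, 13, 11, 5, 18, 31]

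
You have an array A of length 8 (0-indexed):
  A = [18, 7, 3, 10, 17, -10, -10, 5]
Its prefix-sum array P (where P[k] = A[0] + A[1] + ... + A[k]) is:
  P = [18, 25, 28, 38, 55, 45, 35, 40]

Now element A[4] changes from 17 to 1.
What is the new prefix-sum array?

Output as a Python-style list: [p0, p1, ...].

Change: A[4] 17 -> 1, delta = -16
P[k] for k < 4: unchanged (A[4] not included)
P[k] for k >= 4: shift by delta = -16
  P[0] = 18 + 0 = 18
  P[1] = 25 + 0 = 25
  P[2] = 28 + 0 = 28
  P[3] = 38 + 0 = 38
  P[4] = 55 + -16 = 39
  P[5] = 45 + -16 = 29
  P[6] = 35 + -16 = 19
  P[7] = 40 + -16 = 24

Answer: [18, 25, 28, 38, 39, 29, 19, 24]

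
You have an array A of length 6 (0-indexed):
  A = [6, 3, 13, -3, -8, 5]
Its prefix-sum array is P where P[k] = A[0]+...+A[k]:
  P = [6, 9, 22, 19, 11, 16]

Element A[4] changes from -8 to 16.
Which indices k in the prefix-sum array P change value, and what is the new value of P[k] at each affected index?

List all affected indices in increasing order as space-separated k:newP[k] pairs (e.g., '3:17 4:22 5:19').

P[k] = A[0] + ... + A[k]
P[k] includes A[4] iff k >= 4
Affected indices: 4, 5, ..., 5; delta = 24
  P[4]: 11 + 24 = 35
  P[5]: 16 + 24 = 40

Answer: 4:35 5:40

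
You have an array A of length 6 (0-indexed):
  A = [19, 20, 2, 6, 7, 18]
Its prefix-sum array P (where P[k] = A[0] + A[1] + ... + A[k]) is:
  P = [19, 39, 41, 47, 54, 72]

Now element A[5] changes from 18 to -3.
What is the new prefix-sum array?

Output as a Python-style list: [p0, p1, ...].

Answer: [19, 39, 41, 47, 54, 51]

Derivation:
Change: A[5] 18 -> -3, delta = -21
P[k] for k < 5: unchanged (A[5] not included)
P[k] for k >= 5: shift by delta = -21
  P[0] = 19 + 0 = 19
  P[1] = 39 + 0 = 39
  P[2] = 41 + 0 = 41
  P[3] = 47 + 0 = 47
  P[4] = 54 + 0 = 54
  P[5] = 72 + -21 = 51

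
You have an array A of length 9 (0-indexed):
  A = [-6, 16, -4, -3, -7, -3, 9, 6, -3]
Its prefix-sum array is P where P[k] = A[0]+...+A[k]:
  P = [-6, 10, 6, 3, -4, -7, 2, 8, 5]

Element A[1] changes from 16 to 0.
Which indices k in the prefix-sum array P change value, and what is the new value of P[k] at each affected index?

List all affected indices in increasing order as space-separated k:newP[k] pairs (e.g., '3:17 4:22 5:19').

Answer: 1:-6 2:-10 3:-13 4:-20 5:-23 6:-14 7:-8 8:-11

Derivation:
P[k] = A[0] + ... + A[k]
P[k] includes A[1] iff k >= 1
Affected indices: 1, 2, ..., 8; delta = -16
  P[1]: 10 + -16 = -6
  P[2]: 6 + -16 = -10
  P[3]: 3 + -16 = -13
  P[4]: -4 + -16 = -20
  P[5]: -7 + -16 = -23
  P[6]: 2 + -16 = -14
  P[7]: 8 + -16 = -8
  P[8]: 5 + -16 = -11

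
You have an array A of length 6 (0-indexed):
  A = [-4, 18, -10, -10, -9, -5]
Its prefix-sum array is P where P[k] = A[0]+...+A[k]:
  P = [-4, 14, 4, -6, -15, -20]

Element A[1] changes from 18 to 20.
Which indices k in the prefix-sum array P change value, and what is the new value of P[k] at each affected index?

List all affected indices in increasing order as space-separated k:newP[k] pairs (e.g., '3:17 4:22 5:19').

P[k] = A[0] + ... + A[k]
P[k] includes A[1] iff k >= 1
Affected indices: 1, 2, ..., 5; delta = 2
  P[1]: 14 + 2 = 16
  P[2]: 4 + 2 = 6
  P[3]: -6 + 2 = -4
  P[4]: -15 + 2 = -13
  P[5]: -20 + 2 = -18

Answer: 1:16 2:6 3:-4 4:-13 5:-18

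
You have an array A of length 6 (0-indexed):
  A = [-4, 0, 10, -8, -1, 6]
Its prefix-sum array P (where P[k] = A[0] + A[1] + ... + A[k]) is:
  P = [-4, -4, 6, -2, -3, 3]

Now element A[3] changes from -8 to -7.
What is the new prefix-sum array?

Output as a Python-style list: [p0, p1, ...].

Answer: [-4, -4, 6, -1, -2, 4]

Derivation:
Change: A[3] -8 -> -7, delta = 1
P[k] for k < 3: unchanged (A[3] not included)
P[k] for k >= 3: shift by delta = 1
  P[0] = -4 + 0 = -4
  P[1] = -4 + 0 = -4
  P[2] = 6 + 0 = 6
  P[3] = -2 + 1 = -1
  P[4] = -3 + 1 = -2
  P[5] = 3 + 1 = 4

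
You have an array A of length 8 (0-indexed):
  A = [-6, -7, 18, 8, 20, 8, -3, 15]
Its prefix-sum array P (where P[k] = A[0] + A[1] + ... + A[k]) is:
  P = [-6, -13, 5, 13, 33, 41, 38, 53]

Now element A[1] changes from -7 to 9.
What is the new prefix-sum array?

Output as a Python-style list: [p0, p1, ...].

Change: A[1] -7 -> 9, delta = 16
P[k] for k < 1: unchanged (A[1] not included)
P[k] for k >= 1: shift by delta = 16
  P[0] = -6 + 0 = -6
  P[1] = -13 + 16 = 3
  P[2] = 5 + 16 = 21
  P[3] = 13 + 16 = 29
  P[4] = 33 + 16 = 49
  P[5] = 41 + 16 = 57
  P[6] = 38 + 16 = 54
  P[7] = 53 + 16 = 69

Answer: [-6, 3, 21, 29, 49, 57, 54, 69]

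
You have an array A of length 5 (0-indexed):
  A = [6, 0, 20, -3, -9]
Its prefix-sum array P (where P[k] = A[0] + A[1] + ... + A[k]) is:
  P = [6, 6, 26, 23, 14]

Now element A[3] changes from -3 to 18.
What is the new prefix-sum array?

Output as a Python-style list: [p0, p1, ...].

Answer: [6, 6, 26, 44, 35]

Derivation:
Change: A[3] -3 -> 18, delta = 21
P[k] for k < 3: unchanged (A[3] not included)
P[k] for k >= 3: shift by delta = 21
  P[0] = 6 + 0 = 6
  P[1] = 6 + 0 = 6
  P[2] = 26 + 0 = 26
  P[3] = 23 + 21 = 44
  P[4] = 14 + 21 = 35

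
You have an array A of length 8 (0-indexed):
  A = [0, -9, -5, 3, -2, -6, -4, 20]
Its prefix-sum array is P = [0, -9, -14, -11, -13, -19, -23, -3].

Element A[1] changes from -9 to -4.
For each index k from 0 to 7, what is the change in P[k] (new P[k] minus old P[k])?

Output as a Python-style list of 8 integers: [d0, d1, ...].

Element change: A[1] -9 -> -4, delta = 5
For k < 1: P[k] unchanged, delta_P[k] = 0
For k >= 1: P[k] shifts by exactly 5
Delta array: [0, 5, 5, 5, 5, 5, 5, 5]

Answer: [0, 5, 5, 5, 5, 5, 5, 5]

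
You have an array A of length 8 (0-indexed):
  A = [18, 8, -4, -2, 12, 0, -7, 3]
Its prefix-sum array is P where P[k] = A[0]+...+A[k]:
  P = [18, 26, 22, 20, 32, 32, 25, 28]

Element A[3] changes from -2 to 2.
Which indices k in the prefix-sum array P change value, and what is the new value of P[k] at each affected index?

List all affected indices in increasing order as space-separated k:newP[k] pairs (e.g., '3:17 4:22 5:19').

Answer: 3:24 4:36 5:36 6:29 7:32

Derivation:
P[k] = A[0] + ... + A[k]
P[k] includes A[3] iff k >= 3
Affected indices: 3, 4, ..., 7; delta = 4
  P[3]: 20 + 4 = 24
  P[4]: 32 + 4 = 36
  P[5]: 32 + 4 = 36
  P[6]: 25 + 4 = 29
  P[7]: 28 + 4 = 32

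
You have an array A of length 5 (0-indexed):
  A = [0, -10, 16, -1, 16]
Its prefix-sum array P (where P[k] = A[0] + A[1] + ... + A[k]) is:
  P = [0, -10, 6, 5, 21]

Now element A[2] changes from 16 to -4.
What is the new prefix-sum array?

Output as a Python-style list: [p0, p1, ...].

Change: A[2] 16 -> -4, delta = -20
P[k] for k < 2: unchanged (A[2] not included)
P[k] for k >= 2: shift by delta = -20
  P[0] = 0 + 0 = 0
  P[1] = -10 + 0 = -10
  P[2] = 6 + -20 = -14
  P[3] = 5 + -20 = -15
  P[4] = 21 + -20 = 1

Answer: [0, -10, -14, -15, 1]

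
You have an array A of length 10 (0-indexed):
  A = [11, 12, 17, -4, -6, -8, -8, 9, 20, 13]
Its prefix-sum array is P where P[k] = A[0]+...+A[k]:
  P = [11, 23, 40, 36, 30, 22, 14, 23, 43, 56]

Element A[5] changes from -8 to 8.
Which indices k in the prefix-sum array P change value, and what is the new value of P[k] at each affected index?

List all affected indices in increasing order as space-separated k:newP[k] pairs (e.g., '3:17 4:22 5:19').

P[k] = A[0] + ... + A[k]
P[k] includes A[5] iff k >= 5
Affected indices: 5, 6, ..., 9; delta = 16
  P[5]: 22 + 16 = 38
  P[6]: 14 + 16 = 30
  P[7]: 23 + 16 = 39
  P[8]: 43 + 16 = 59
  P[9]: 56 + 16 = 72

Answer: 5:38 6:30 7:39 8:59 9:72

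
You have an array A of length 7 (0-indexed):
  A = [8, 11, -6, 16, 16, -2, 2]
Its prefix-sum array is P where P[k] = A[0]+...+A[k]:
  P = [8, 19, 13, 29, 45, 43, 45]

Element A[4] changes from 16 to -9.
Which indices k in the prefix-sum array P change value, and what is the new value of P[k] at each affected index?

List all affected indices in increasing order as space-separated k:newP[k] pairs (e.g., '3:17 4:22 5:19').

P[k] = A[0] + ... + A[k]
P[k] includes A[4] iff k >= 4
Affected indices: 4, 5, ..., 6; delta = -25
  P[4]: 45 + -25 = 20
  P[5]: 43 + -25 = 18
  P[6]: 45 + -25 = 20

Answer: 4:20 5:18 6:20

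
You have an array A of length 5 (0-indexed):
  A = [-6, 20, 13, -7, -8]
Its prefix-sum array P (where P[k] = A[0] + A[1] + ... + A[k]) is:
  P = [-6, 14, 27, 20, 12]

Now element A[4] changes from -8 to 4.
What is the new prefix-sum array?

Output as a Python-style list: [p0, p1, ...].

Change: A[4] -8 -> 4, delta = 12
P[k] for k < 4: unchanged (A[4] not included)
P[k] for k >= 4: shift by delta = 12
  P[0] = -6 + 0 = -6
  P[1] = 14 + 0 = 14
  P[2] = 27 + 0 = 27
  P[3] = 20 + 0 = 20
  P[4] = 12 + 12 = 24

Answer: [-6, 14, 27, 20, 24]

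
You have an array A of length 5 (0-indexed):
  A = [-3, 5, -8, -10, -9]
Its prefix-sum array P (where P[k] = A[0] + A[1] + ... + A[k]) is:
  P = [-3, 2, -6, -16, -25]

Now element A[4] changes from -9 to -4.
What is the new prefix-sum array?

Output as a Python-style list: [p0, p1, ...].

Change: A[4] -9 -> -4, delta = 5
P[k] for k < 4: unchanged (A[4] not included)
P[k] for k >= 4: shift by delta = 5
  P[0] = -3 + 0 = -3
  P[1] = 2 + 0 = 2
  P[2] = -6 + 0 = -6
  P[3] = -16 + 0 = -16
  P[4] = -25 + 5 = -20

Answer: [-3, 2, -6, -16, -20]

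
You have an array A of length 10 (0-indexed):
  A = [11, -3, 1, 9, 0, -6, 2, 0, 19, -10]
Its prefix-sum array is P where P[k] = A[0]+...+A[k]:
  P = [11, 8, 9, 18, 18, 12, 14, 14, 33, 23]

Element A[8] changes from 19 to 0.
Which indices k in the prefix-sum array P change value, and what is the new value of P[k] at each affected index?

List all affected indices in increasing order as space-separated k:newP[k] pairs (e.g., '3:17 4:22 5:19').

Answer: 8:14 9:4

Derivation:
P[k] = A[0] + ... + A[k]
P[k] includes A[8] iff k >= 8
Affected indices: 8, 9, ..., 9; delta = -19
  P[8]: 33 + -19 = 14
  P[9]: 23 + -19 = 4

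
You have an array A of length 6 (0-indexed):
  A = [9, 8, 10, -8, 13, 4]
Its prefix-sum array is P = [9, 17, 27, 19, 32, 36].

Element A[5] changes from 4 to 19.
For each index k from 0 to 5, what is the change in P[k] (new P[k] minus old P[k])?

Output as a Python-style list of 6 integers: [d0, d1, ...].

Answer: [0, 0, 0, 0, 0, 15]

Derivation:
Element change: A[5] 4 -> 19, delta = 15
For k < 5: P[k] unchanged, delta_P[k] = 0
For k >= 5: P[k] shifts by exactly 15
Delta array: [0, 0, 0, 0, 0, 15]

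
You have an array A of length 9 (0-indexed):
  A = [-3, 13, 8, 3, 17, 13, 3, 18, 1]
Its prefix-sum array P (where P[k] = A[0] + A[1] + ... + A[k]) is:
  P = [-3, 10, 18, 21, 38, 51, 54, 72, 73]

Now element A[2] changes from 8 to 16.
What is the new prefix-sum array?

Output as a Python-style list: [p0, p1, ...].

Answer: [-3, 10, 26, 29, 46, 59, 62, 80, 81]

Derivation:
Change: A[2] 8 -> 16, delta = 8
P[k] for k < 2: unchanged (A[2] not included)
P[k] for k >= 2: shift by delta = 8
  P[0] = -3 + 0 = -3
  P[1] = 10 + 0 = 10
  P[2] = 18 + 8 = 26
  P[3] = 21 + 8 = 29
  P[4] = 38 + 8 = 46
  P[5] = 51 + 8 = 59
  P[6] = 54 + 8 = 62
  P[7] = 72 + 8 = 80
  P[8] = 73 + 8 = 81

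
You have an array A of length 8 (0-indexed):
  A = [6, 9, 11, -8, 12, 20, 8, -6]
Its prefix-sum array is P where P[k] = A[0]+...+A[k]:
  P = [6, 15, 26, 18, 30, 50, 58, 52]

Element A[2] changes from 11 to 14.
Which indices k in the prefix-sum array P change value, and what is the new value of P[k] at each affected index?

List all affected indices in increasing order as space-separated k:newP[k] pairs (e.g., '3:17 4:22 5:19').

P[k] = A[0] + ... + A[k]
P[k] includes A[2] iff k >= 2
Affected indices: 2, 3, ..., 7; delta = 3
  P[2]: 26 + 3 = 29
  P[3]: 18 + 3 = 21
  P[4]: 30 + 3 = 33
  P[5]: 50 + 3 = 53
  P[6]: 58 + 3 = 61
  P[7]: 52 + 3 = 55

Answer: 2:29 3:21 4:33 5:53 6:61 7:55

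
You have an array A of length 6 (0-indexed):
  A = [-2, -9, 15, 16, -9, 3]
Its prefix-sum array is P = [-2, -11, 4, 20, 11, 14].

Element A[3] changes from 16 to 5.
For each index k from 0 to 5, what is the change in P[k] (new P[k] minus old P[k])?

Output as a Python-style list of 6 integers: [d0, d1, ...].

Answer: [0, 0, 0, -11, -11, -11]

Derivation:
Element change: A[3] 16 -> 5, delta = -11
For k < 3: P[k] unchanged, delta_P[k] = 0
For k >= 3: P[k] shifts by exactly -11
Delta array: [0, 0, 0, -11, -11, -11]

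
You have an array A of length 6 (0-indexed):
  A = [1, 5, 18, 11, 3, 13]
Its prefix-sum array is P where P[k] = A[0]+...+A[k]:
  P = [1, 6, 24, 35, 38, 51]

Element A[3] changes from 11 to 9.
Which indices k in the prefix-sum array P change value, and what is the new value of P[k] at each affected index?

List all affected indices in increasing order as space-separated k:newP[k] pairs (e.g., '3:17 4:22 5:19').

Answer: 3:33 4:36 5:49

Derivation:
P[k] = A[0] + ... + A[k]
P[k] includes A[3] iff k >= 3
Affected indices: 3, 4, ..., 5; delta = -2
  P[3]: 35 + -2 = 33
  P[4]: 38 + -2 = 36
  P[5]: 51 + -2 = 49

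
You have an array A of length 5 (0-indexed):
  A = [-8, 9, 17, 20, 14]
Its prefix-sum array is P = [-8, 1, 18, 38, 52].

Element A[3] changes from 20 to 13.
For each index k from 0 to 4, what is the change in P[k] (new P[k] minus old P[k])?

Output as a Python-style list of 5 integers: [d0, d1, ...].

Answer: [0, 0, 0, -7, -7]

Derivation:
Element change: A[3] 20 -> 13, delta = -7
For k < 3: P[k] unchanged, delta_P[k] = 0
For k >= 3: P[k] shifts by exactly -7
Delta array: [0, 0, 0, -7, -7]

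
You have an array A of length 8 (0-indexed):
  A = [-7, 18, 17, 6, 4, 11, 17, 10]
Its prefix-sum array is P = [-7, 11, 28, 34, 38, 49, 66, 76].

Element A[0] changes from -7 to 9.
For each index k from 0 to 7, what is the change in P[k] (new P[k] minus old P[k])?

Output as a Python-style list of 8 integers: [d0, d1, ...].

Element change: A[0] -7 -> 9, delta = 16
For k < 0: P[k] unchanged, delta_P[k] = 0
For k >= 0: P[k] shifts by exactly 16
Delta array: [16, 16, 16, 16, 16, 16, 16, 16]

Answer: [16, 16, 16, 16, 16, 16, 16, 16]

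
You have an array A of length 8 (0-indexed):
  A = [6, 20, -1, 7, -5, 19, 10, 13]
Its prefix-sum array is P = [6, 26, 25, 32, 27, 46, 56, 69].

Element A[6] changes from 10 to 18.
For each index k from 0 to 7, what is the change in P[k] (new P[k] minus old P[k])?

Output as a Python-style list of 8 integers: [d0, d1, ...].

Element change: A[6] 10 -> 18, delta = 8
For k < 6: P[k] unchanged, delta_P[k] = 0
For k >= 6: P[k] shifts by exactly 8
Delta array: [0, 0, 0, 0, 0, 0, 8, 8]

Answer: [0, 0, 0, 0, 0, 0, 8, 8]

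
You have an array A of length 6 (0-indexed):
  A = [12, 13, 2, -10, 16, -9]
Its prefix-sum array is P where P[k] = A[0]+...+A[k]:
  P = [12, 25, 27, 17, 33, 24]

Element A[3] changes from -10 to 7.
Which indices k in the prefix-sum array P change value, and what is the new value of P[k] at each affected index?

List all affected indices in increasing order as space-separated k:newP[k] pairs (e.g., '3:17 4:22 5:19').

P[k] = A[0] + ... + A[k]
P[k] includes A[3] iff k >= 3
Affected indices: 3, 4, ..., 5; delta = 17
  P[3]: 17 + 17 = 34
  P[4]: 33 + 17 = 50
  P[5]: 24 + 17 = 41

Answer: 3:34 4:50 5:41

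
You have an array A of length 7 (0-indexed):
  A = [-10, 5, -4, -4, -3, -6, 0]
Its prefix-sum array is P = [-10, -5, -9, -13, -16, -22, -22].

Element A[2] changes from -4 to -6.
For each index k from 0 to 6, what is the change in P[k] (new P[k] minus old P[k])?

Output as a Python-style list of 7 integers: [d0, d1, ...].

Answer: [0, 0, -2, -2, -2, -2, -2]

Derivation:
Element change: A[2] -4 -> -6, delta = -2
For k < 2: P[k] unchanged, delta_P[k] = 0
For k >= 2: P[k] shifts by exactly -2
Delta array: [0, 0, -2, -2, -2, -2, -2]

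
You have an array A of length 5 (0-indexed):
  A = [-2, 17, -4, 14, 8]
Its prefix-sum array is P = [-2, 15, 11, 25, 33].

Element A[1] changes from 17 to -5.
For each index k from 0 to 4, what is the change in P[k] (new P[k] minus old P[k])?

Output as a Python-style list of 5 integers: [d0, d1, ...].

Answer: [0, -22, -22, -22, -22]

Derivation:
Element change: A[1] 17 -> -5, delta = -22
For k < 1: P[k] unchanged, delta_P[k] = 0
For k >= 1: P[k] shifts by exactly -22
Delta array: [0, -22, -22, -22, -22]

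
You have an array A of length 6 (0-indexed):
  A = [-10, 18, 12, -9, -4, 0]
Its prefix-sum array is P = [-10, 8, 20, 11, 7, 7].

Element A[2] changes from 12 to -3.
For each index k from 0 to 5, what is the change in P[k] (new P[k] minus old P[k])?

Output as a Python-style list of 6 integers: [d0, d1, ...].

Element change: A[2] 12 -> -3, delta = -15
For k < 2: P[k] unchanged, delta_P[k] = 0
For k >= 2: P[k] shifts by exactly -15
Delta array: [0, 0, -15, -15, -15, -15]

Answer: [0, 0, -15, -15, -15, -15]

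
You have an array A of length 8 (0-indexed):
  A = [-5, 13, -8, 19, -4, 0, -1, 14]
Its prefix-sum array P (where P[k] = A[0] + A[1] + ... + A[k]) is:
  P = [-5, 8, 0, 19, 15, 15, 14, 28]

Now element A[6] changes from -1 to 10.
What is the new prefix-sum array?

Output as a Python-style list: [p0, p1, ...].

Change: A[6] -1 -> 10, delta = 11
P[k] for k < 6: unchanged (A[6] not included)
P[k] for k >= 6: shift by delta = 11
  P[0] = -5 + 0 = -5
  P[1] = 8 + 0 = 8
  P[2] = 0 + 0 = 0
  P[3] = 19 + 0 = 19
  P[4] = 15 + 0 = 15
  P[5] = 15 + 0 = 15
  P[6] = 14 + 11 = 25
  P[7] = 28 + 11 = 39

Answer: [-5, 8, 0, 19, 15, 15, 25, 39]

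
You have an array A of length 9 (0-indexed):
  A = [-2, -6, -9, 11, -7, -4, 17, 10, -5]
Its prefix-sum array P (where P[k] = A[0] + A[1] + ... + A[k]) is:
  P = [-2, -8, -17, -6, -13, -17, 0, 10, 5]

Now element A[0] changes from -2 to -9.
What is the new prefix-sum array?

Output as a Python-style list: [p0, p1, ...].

Answer: [-9, -15, -24, -13, -20, -24, -7, 3, -2]

Derivation:
Change: A[0] -2 -> -9, delta = -7
P[k] for k < 0: unchanged (A[0] not included)
P[k] for k >= 0: shift by delta = -7
  P[0] = -2 + -7 = -9
  P[1] = -8 + -7 = -15
  P[2] = -17 + -7 = -24
  P[3] = -6 + -7 = -13
  P[4] = -13 + -7 = -20
  P[5] = -17 + -7 = -24
  P[6] = 0 + -7 = -7
  P[7] = 10 + -7 = 3
  P[8] = 5 + -7 = -2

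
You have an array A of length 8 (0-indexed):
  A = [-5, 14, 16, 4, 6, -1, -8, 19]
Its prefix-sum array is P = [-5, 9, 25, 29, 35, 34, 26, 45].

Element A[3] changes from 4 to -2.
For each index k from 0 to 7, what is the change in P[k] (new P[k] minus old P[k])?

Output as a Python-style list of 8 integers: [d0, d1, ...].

Answer: [0, 0, 0, -6, -6, -6, -6, -6]

Derivation:
Element change: A[3] 4 -> -2, delta = -6
For k < 3: P[k] unchanged, delta_P[k] = 0
For k >= 3: P[k] shifts by exactly -6
Delta array: [0, 0, 0, -6, -6, -6, -6, -6]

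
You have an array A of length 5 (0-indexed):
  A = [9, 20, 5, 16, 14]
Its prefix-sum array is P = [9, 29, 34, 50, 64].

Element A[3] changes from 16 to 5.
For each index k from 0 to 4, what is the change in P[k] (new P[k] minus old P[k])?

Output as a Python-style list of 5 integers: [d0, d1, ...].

Element change: A[3] 16 -> 5, delta = -11
For k < 3: P[k] unchanged, delta_P[k] = 0
For k >= 3: P[k] shifts by exactly -11
Delta array: [0, 0, 0, -11, -11]

Answer: [0, 0, 0, -11, -11]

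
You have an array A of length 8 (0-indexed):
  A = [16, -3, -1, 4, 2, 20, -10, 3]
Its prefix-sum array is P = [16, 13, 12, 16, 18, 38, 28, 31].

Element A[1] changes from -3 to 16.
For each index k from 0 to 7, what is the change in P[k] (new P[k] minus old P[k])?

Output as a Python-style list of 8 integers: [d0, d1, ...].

Element change: A[1] -3 -> 16, delta = 19
For k < 1: P[k] unchanged, delta_P[k] = 0
For k >= 1: P[k] shifts by exactly 19
Delta array: [0, 19, 19, 19, 19, 19, 19, 19]

Answer: [0, 19, 19, 19, 19, 19, 19, 19]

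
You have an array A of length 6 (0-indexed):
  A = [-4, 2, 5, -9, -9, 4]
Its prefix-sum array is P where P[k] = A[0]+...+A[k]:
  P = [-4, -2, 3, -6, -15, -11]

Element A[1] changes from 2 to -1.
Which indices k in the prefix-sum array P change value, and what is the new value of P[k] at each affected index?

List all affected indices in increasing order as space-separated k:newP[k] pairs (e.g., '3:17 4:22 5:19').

P[k] = A[0] + ... + A[k]
P[k] includes A[1] iff k >= 1
Affected indices: 1, 2, ..., 5; delta = -3
  P[1]: -2 + -3 = -5
  P[2]: 3 + -3 = 0
  P[3]: -6 + -3 = -9
  P[4]: -15 + -3 = -18
  P[5]: -11 + -3 = -14

Answer: 1:-5 2:0 3:-9 4:-18 5:-14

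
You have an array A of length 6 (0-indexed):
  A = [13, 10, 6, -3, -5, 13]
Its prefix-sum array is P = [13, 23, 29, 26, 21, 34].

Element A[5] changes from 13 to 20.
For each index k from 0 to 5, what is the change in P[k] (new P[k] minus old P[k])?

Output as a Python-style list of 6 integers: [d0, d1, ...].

Element change: A[5] 13 -> 20, delta = 7
For k < 5: P[k] unchanged, delta_P[k] = 0
For k >= 5: P[k] shifts by exactly 7
Delta array: [0, 0, 0, 0, 0, 7]

Answer: [0, 0, 0, 0, 0, 7]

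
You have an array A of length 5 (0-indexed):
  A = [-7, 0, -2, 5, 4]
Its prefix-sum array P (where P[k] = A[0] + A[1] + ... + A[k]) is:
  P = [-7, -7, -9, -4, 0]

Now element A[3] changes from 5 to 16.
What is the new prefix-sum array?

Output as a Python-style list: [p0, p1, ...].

Answer: [-7, -7, -9, 7, 11]

Derivation:
Change: A[3] 5 -> 16, delta = 11
P[k] for k < 3: unchanged (A[3] not included)
P[k] for k >= 3: shift by delta = 11
  P[0] = -7 + 0 = -7
  P[1] = -7 + 0 = -7
  P[2] = -9 + 0 = -9
  P[3] = -4 + 11 = 7
  P[4] = 0 + 11 = 11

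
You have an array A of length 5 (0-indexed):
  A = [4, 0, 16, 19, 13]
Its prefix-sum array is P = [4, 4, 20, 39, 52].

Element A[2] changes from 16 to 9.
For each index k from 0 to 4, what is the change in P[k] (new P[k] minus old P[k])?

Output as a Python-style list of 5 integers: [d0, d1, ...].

Answer: [0, 0, -7, -7, -7]

Derivation:
Element change: A[2] 16 -> 9, delta = -7
For k < 2: P[k] unchanged, delta_P[k] = 0
For k >= 2: P[k] shifts by exactly -7
Delta array: [0, 0, -7, -7, -7]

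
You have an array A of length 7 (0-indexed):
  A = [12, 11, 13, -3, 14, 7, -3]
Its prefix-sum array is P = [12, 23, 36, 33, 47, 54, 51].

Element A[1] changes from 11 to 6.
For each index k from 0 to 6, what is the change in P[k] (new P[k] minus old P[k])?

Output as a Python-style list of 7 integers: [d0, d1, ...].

Answer: [0, -5, -5, -5, -5, -5, -5]

Derivation:
Element change: A[1] 11 -> 6, delta = -5
For k < 1: P[k] unchanged, delta_P[k] = 0
For k >= 1: P[k] shifts by exactly -5
Delta array: [0, -5, -5, -5, -5, -5, -5]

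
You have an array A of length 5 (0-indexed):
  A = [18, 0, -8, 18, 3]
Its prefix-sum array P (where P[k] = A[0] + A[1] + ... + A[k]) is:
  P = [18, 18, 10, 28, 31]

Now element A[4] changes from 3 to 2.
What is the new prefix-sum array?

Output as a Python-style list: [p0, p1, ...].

Change: A[4] 3 -> 2, delta = -1
P[k] for k < 4: unchanged (A[4] not included)
P[k] for k >= 4: shift by delta = -1
  P[0] = 18 + 0 = 18
  P[1] = 18 + 0 = 18
  P[2] = 10 + 0 = 10
  P[3] = 28 + 0 = 28
  P[4] = 31 + -1 = 30

Answer: [18, 18, 10, 28, 30]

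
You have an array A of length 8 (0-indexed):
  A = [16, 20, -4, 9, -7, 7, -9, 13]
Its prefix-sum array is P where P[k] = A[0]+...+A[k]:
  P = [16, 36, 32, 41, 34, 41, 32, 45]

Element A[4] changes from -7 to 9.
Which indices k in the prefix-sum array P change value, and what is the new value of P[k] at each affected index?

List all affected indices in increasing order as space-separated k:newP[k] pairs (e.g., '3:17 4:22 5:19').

Answer: 4:50 5:57 6:48 7:61

Derivation:
P[k] = A[0] + ... + A[k]
P[k] includes A[4] iff k >= 4
Affected indices: 4, 5, ..., 7; delta = 16
  P[4]: 34 + 16 = 50
  P[5]: 41 + 16 = 57
  P[6]: 32 + 16 = 48
  P[7]: 45 + 16 = 61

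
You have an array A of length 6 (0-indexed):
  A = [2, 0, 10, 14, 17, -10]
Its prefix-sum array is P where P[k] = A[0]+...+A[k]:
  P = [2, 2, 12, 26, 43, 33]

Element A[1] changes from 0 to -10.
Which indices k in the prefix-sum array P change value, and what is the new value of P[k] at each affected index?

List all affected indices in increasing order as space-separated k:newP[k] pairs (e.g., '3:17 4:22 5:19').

Answer: 1:-8 2:2 3:16 4:33 5:23

Derivation:
P[k] = A[0] + ... + A[k]
P[k] includes A[1] iff k >= 1
Affected indices: 1, 2, ..., 5; delta = -10
  P[1]: 2 + -10 = -8
  P[2]: 12 + -10 = 2
  P[3]: 26 + -10 = 16
  P[4]: 43 + -10 = 33
  P[5]: 33 + -10 = 23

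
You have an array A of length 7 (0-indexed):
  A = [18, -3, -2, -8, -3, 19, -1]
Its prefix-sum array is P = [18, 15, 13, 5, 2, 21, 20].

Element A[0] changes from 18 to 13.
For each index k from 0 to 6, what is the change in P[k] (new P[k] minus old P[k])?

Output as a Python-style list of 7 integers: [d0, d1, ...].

Element change: A[0] 18 -> 13, delta = -5
For k < 0: P[k] unchanged, delta_P[k] = 0
For k >= 0: P[k] shifts by exactly -5
Delta array: [-5, -5, -5, -5, -5, -5, -5]

Answer: [-5, -5, -5, -5, -5, -5, -5]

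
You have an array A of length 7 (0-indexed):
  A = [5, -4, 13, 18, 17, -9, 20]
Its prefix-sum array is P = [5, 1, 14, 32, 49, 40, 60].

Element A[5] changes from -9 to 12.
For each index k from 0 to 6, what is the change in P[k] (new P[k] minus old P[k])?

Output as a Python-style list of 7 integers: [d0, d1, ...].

Answer: [0, 0, 0, 0, 0, 21, 21]

Derivation:
Element change: A[5] -9 -> 12, delta = 21
For k < 5: P[k] unchanged, delta_P[k] = 0
For k >= 5: P[k] shifts by exactly 21
Delta array: [0, 0, 0, 0, 0, 21, 21]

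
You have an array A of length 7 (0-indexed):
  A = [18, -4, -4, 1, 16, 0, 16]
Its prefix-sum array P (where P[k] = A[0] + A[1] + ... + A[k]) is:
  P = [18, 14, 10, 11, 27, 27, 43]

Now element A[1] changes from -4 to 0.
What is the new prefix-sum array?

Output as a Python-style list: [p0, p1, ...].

Change: A[1] -4 -> 0, delta = 4
P[k] for k < 1: unchanged (A[1] not included)
P[k] for k >= 1: shift by delta = 4
  P[0] = 18 + 0 = 18
  P[1] = 14 + 4 = 18
  P[2] = 10 + 4 = 14
  P[3] = 11 + 4 = 15
  P[4] = 27 + 4 = 31
  P[5] = 27 + 4 = 31
  P[6] = 43 + 4 = 47

Answer: [18, 18, 14, 15, 31, 31, 47]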